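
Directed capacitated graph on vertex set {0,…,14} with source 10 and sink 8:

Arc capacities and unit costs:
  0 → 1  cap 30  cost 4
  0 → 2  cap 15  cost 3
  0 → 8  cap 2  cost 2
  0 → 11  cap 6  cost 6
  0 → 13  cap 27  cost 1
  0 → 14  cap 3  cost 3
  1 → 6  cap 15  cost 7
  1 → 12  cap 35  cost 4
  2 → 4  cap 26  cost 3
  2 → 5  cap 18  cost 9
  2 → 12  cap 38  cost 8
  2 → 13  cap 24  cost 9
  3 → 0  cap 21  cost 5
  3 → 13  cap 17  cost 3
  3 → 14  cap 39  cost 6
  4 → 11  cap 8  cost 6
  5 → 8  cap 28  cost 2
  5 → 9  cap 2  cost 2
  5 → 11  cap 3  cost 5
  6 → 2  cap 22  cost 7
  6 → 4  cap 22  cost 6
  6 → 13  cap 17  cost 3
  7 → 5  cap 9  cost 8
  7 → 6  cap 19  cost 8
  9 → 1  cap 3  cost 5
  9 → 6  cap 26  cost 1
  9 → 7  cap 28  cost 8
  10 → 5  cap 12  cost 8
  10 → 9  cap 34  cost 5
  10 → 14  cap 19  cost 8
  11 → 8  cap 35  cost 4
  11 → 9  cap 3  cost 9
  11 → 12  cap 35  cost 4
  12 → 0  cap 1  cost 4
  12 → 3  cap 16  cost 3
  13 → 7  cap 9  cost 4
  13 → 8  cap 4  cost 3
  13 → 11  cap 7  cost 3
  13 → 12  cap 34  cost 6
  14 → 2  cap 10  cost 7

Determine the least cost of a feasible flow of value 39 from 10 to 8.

shortest-cost path #1: 10→5→8 push 12 @ unit cost 10 (adds 120)
shortest-cost path #2: 10→9→6→13→8 push 4 @ unit cost 12 (adds 48)
shortest-cost path #3: 10→9→6→13→11→8 push 7 @ unit cost 16 (adds 112)
shortest-cost path #4: 10→9→1→12→0→8 push 1 @ unit cost 20 (adds 20)
shortest-cost path #5: 10→9→6→4→11→8 push 8 @ unit cost 22 (adds 176)
shortest-cost path #6: 10→9→7→5→8 push 7 @ unit cost 23 (adds 161)
total cost = 637

Minimum cost for 39 units: 637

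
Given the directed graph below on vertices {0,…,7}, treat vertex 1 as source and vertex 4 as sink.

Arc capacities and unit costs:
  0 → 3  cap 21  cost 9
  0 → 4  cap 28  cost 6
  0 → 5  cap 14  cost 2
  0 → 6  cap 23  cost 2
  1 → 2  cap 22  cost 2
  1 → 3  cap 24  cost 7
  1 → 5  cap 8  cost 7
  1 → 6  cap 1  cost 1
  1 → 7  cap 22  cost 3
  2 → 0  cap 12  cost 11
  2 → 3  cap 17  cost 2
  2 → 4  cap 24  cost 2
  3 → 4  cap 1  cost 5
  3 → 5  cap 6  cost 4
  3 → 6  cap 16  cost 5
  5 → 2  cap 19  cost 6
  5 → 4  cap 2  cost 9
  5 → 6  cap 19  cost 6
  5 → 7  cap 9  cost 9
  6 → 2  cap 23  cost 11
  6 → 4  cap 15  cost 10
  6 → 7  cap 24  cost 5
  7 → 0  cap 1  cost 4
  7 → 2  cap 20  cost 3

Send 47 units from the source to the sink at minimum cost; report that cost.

shortest-cost path #1: 1→2→4 push 22 @ unit cost 4 (adds 88)
shortest-cost path #2: 1→7→2→4 push 2 @ unit cost 8 (adds 16)
shortest-cost path #3: 1→6→4 push 1 @ unit cost 11 (adds 11)
shortest-cost path #4: 1→3→4 push 1 @ unit cost 12 (adds 12)
shortest-cost path #5: 1→7→0→4 push 1 @ unit cost 13 (adds 13)
shortest-cost path #6: 1→5→4 push 2 @ unit cost 16 (adds 32)
shortest-cost path #7: 1→3→6→4 push 14 @ unit cost 22 (adds 308)
shortest-cost path #8: 1→7→2→0→4 push 4 @ unit cost 23 (adds 92)
total cost = 572

Minimum cost for 47 units: 572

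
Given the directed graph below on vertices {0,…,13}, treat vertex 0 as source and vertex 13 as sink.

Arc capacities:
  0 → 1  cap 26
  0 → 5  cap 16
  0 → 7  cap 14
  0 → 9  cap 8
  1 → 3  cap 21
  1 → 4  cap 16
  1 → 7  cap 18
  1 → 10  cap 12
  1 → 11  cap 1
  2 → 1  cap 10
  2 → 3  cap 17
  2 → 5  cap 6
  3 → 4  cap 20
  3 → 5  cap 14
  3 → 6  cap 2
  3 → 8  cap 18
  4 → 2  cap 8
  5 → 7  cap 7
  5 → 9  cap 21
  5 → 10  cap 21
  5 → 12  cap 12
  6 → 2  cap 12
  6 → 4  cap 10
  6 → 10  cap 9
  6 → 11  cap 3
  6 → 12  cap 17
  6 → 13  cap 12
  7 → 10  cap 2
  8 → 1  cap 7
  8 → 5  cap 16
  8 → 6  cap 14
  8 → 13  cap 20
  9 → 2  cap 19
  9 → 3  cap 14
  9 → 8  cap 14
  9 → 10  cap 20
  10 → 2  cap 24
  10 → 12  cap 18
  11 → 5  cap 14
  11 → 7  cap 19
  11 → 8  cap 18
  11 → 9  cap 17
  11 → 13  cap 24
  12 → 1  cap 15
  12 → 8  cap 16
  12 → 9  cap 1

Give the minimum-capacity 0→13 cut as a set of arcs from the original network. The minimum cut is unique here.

augment #1: 0→1→11→13 push 1
augment #2: 0→9→8→13 push 8
augment #3: 0→1→3→6→13 push 2
augment #4: 0→1→3→8→13 push 12
augment #5: 0→1→3→8→6→13 push 6
augment #6: 0→5→9→8→6→13 push 4
augment #7: 0→5→9→8→6→11→13 push 2
augment #8: 0→5→12→8→6→11→13 push 1
max flow = 36; residual-reachable set from 0 gives S-side
cut edges (S→T): {(1,11), (6,11), (6,13), (8,13)} total cap 36

Min-cut arcs: {(1,11), (6,11), (6,13), (8,13)} (total capacity 36)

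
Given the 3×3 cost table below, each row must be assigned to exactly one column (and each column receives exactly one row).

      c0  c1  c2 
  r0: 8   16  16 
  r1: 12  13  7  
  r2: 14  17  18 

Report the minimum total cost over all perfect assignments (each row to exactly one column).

optimal assignment: row0→col0 (cost 8), row1→col2 (cost 7), row2→col1 (cost 17)
total = 8 + 7 + 17 = 32

Minimum assignment cost: 32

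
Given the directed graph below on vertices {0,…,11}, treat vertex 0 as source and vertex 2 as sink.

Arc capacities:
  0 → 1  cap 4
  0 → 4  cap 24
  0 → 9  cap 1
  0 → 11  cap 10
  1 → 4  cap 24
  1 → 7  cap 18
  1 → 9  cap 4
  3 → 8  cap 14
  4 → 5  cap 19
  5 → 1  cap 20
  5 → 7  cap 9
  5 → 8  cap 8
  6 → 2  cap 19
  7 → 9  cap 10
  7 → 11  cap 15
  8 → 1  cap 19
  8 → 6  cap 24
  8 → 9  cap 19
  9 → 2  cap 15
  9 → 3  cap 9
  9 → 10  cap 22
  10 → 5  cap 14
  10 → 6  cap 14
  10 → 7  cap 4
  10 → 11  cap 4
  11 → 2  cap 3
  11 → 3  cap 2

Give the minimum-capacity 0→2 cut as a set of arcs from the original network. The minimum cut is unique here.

Min-cut arcs: {(0,9), (1,9), (5,8), (7,9), (11,2), (11,3)} (total capacity 28)

augment #1: 0→9→2 push 1
augment #2: 0→11→2 push 3
augment #3: 0→1→9→2 push 4
augment #4: 0→4→5→7→9→2 push 9
augment #5: 0→4→5→8→6→2 push 8
augment #6: 0→11→3→8→6→2 push 2
augment #7: 0→4→5→1→7→9→2 push 1
max flow = 28; residual-reachable set from 0 gives S-side
cut edges (S→T): {(0,9), (1,9), (5,8), (7,9), (11,2), (11,3)} total cap 28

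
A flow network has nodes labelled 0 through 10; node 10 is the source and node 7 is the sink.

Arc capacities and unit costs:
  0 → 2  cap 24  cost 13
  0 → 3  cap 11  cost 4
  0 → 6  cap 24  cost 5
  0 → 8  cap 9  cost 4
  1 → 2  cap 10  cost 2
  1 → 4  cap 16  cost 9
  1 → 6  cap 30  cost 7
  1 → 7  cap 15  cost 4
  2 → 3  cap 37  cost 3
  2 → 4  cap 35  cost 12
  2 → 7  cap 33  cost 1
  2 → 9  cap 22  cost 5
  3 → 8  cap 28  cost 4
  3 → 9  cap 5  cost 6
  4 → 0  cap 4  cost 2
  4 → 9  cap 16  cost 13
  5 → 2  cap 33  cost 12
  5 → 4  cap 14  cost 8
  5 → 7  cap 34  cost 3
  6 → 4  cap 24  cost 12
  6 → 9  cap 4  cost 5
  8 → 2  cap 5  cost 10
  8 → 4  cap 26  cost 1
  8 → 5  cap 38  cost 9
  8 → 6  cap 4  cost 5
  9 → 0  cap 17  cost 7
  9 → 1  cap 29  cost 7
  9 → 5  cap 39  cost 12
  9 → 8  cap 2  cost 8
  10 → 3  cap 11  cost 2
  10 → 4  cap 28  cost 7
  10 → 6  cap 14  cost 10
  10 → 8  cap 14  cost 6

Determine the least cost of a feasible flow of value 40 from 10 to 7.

shortest-cost path #1: 10→8→2→7 push 5 @ unit cost 17 (adds 85)
shortest-cost path #2: 10→3→9→1→2→7 push 5 @ unit cost 18 (adds 90)
shortest-cost path #3: 10→8→5→7 push 9 @ unit cost 18 (adds 162)
shortest-cost path #4: 10→3→8→5→7 push 6 @ unit cost 18 (adds 108)
shortest-cost path #5: 10→4→0→2→7 push 4 @ unit cost 23 (adds 92)
shortest-cost path #6: 10→6→9→1→2→7 push 4 @ unit cost 25 (adds 100)
shortest-cost path #7: 10→4→9→1→2→7 push 1 @ unit cost 30 (adds 30)
shortest-cost path #8: 10→4→9→3→8→5→7 push 5 @ unit cost 30 (adds 150)
shortest-cost path #9: 10→4→9→1→7 push 1 @ unit cost 31 (adds 31)
total cost = 848

Minimum cost for 40 units: 848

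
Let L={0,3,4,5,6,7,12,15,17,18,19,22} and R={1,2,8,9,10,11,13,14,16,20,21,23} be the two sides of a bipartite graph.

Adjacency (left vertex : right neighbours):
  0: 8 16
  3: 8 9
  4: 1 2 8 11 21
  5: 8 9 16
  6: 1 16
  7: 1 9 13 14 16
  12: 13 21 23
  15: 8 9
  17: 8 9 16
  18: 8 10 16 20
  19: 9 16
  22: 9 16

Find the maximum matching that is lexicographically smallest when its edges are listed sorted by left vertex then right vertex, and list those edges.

Lex-smallest maximum matching: {(0,8), (3,9), (4,2), (5,16), (6,1), (7,13), (12,21), (18,10)}

|M| = 8 (so the lex-smallest maximum matching has 8 edges)
process left vertices in ascending order; for each, take the smallest-labelled available neighbour that still permits 8 edges overall, or leave it unmatched if none does
lex-smallest matching: {0-8, 3-9, 4-2, 5-16, 6-1, 7-13, 12-21, 18-10}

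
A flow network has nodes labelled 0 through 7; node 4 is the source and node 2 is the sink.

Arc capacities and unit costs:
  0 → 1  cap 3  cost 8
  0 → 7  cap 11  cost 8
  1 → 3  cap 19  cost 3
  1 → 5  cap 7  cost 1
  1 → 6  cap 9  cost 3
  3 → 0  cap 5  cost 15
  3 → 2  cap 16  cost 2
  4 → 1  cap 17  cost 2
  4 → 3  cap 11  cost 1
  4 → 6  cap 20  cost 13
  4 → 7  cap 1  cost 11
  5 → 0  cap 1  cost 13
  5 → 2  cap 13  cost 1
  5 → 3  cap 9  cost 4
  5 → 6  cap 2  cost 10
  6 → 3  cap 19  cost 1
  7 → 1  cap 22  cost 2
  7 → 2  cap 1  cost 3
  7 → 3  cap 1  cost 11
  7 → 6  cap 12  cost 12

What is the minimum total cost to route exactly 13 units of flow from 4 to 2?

Minimum cost for 13 units: 41

shortest-cost path #1: 4→3→2 push 11 @ unit cost 3 (adds 33)
shortest-cost path #2: 4→1→5→2 push 2 @ unit cost 4 (adds 8)
total cost = 41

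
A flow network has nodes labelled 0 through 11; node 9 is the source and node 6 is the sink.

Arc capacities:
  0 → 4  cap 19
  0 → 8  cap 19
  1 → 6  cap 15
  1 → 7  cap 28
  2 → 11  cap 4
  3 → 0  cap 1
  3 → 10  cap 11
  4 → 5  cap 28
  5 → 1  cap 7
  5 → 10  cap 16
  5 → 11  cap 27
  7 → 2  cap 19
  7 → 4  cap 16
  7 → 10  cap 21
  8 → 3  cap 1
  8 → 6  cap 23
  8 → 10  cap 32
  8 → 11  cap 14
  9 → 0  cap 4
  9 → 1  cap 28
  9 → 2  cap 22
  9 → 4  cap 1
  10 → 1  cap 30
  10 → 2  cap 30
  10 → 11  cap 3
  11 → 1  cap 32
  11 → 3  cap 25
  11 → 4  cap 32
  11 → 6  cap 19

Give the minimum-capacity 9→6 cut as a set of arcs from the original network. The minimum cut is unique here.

augment #1: 9→1→6 push 15
augment #2: 9→0→8→6 push 4
augment #3: 9→2→11→6 push 4
augment #4: 9→4→5→11→6 push 1
augment #5: 9→1→7→10→11→6 push 3
augment #6: 9→1→7→4→5→11→6 push 10
max flow = 37; residual-reachable set from 9 gives S-side
cut edges (S→T): {(2,11), (9,0), (9,1), (9,4)} total cap 37

Min-cut arcs: {(2,11), (9,0), (9,1), (9,4)} (total capacity 37)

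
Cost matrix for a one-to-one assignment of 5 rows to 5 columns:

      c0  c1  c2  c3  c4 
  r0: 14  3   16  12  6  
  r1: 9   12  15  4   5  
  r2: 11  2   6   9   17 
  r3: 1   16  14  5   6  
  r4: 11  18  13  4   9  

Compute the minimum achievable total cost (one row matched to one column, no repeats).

Minimum assignment cost: 19

optimal assignment: row0→col1 (cost 3), row1→col4 (cost 5), row2→col2 (cost 6), row3→col0 (cost 1), row4→col3 (cost 4)
total = 3 + 5 + 6 + 1 + 4 = 19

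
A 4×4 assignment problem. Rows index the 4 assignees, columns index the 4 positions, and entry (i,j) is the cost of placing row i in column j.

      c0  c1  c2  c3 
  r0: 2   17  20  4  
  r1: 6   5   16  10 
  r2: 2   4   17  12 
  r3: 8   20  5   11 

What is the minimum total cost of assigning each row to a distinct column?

optimal assignment: row0→col3 (cost 4), row1→col1 (cost 5), row2→col0 (cost 2), row3→col2 (cost 5)
total = 4 + 5 + 2 + 5 = 16

Minimum assignment cost: 16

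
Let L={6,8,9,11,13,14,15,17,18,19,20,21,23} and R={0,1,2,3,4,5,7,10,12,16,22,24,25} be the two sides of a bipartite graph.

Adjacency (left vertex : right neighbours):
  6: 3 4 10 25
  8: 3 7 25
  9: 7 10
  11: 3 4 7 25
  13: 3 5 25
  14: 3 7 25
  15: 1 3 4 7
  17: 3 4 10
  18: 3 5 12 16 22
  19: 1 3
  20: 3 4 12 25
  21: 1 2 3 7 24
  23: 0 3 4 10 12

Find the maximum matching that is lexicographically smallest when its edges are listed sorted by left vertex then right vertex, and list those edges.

|M| = 11 (so the lex-smallest maximum matching has 11 edges)
process left vertices in ascending order; for each, take the smallest-labelled available neighbour that still permits 11 edges overall, or leave it unmatched if none does
lex-smallest matching: {6-3, 8-7, 9-10, 11-4, 13-5, 14-25, 15-1, 18-16, 20-12, 21-2, 23-0}

Lex-smallest maximum matching: {(6,3), (8,7), (9,10), (11,4), (13,5), (14,25), (15,1), (18,16), (20,12), (21,2), (23,0)}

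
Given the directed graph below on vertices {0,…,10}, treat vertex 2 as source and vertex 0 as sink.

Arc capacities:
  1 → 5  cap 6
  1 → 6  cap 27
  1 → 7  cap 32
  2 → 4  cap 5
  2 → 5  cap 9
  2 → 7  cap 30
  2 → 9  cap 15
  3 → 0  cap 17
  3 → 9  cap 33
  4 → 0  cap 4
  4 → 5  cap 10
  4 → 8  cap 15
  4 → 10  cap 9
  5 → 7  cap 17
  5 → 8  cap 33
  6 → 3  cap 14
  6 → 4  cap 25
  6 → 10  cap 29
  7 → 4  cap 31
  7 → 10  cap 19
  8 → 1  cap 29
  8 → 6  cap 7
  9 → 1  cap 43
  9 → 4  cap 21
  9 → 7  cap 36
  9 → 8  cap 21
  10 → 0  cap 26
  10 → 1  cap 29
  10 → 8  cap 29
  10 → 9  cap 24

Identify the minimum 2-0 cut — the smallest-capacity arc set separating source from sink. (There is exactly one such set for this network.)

Min-cut arcs: {(4,0), (6,3), (10,0)} (total capacity 44)

augment #1: 2→4→0 push 4
augment #2: 2→4→10→0 push 1
augment #3: 2→7→10→0 push 19
augment #4: 2→7→4→10→0 push 6
augment #5: 2→5→8→6→3→0 push 7
augment #6: 2→9→1→6→3→0 push 7
max flow = 44; residual-reachable set from 2 gives S-side
cut edges (S→T): {(4,0), (6,3), (10,0)} total cap 44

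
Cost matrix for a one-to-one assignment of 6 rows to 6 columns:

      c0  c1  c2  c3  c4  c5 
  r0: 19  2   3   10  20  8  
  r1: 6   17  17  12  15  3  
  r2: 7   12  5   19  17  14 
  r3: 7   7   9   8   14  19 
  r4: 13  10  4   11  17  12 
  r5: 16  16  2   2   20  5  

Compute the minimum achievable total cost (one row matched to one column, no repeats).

Minimum assignment cost: 32

optimal assignment: row0→col1 (cost 2), row1→col5 (cost 3), row2→col0 (cost 7), row3→col4 (cost 14), row4→col2 (cost 4), row5→col3 (cost 2)
total = 2 + 3 + 7 + 14 + 4 + 2 = 32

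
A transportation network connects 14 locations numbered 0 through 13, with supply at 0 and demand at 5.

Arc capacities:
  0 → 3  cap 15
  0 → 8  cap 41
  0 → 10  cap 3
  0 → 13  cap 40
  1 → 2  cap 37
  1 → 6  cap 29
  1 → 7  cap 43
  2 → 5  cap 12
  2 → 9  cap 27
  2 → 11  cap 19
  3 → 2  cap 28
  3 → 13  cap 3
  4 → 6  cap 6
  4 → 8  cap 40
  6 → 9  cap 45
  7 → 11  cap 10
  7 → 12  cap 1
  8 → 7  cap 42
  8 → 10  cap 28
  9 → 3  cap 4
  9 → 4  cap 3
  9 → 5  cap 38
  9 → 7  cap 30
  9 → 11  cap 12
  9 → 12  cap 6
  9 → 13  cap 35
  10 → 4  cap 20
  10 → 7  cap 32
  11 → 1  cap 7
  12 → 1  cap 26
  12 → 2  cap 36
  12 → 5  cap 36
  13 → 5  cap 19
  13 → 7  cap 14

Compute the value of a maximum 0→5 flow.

Maximum flow value: 48

augment #1: 0→13→5 bottleneck 19, total now 19
augment #2: 0→3→2→5 bottleneck 12, total now 31
augment #3: 0→3→2→9→5 bottleneck 3, total now 34
augment #4: 0→8→7→12→5 bottleneck 1, total now 35
augment #5: 0→10→4→6→9→5 bottleneck 3, total now 38
augment #6: 0→8→10→4→6→9→5 bottleneck 3, total now 41
augment #7: 0→8→7→11→1→2→9→5 bottleneck 7, total now 48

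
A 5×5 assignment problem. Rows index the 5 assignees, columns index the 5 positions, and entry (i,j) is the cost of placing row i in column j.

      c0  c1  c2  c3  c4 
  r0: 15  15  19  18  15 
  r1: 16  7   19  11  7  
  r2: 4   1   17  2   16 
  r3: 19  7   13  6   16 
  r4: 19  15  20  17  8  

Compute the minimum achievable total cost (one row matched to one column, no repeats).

Minimum assignment cost: 44

optimal assignment: row0→col2 (cost 19), row1→col1 (cost 7), row2→col0 (cost 4), row3→col3 (cost 6), row4→col4 (cost 8)
total = 19 + 7 + 4 + 6 + 8 = 44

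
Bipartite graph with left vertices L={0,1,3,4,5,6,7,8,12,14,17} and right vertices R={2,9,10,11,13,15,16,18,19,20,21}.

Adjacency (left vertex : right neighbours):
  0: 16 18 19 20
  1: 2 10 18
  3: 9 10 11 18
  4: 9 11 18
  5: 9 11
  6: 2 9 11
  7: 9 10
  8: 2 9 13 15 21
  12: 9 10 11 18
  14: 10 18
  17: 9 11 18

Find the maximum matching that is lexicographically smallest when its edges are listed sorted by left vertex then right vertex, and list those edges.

|M| = 7 (so the lex-smallest maximum matching has 7 edges)
process left vertices in ascending order; for each, take the smallest-labelled available neighbour that still permits 7 edges overall, or leave it unmatched if none does
lex-smallest matching: {0-16, 1-2, 3-9, 4-11, 7-10, 8-13, 12-18}

Lex-smallest maximum matching: {(0,16), (1,2), (3,9), (4,11), (7,10), (8,13), (12,18)}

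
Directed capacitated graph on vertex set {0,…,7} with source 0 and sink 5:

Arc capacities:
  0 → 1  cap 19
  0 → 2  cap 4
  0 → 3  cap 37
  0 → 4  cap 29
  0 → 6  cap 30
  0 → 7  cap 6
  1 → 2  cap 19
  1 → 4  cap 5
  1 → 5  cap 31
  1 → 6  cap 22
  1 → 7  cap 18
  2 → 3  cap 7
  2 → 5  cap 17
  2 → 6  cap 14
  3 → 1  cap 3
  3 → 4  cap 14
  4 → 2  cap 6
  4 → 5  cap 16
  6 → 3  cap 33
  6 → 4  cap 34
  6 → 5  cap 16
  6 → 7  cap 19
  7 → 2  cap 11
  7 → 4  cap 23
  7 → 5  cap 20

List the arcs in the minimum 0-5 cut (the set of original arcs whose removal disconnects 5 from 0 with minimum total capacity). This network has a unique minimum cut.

augment #1: 0→1→5 push 19
augment #2: 0→2→5 push 4
augment #3: 0→4→5 push 16
augment #4: 0→6→5 push 16
augment #5: 0→7→5 push 6
augment #6: 0→3→1→5 push 3
augment #7: 0→4→2→5 push 6
augment #8: 0→6→7→5 push 14
max flow = 84; residual-reachable set from 0 gives S-side
cut edges (S→T): {(0,1), (0,2), (0,6), (0,7), (3,1), (4,2), (4,5)} total cap 84

Min-cut arcs: {(0,1), (0,2), (0,6), (0,7), (3,1), (4,2), (4,5)} (total capacity 84)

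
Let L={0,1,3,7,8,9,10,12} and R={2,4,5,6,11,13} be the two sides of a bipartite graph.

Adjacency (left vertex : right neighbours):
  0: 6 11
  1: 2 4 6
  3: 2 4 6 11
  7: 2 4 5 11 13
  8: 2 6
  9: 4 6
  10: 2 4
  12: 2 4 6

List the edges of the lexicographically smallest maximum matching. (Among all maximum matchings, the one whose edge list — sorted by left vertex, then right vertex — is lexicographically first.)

|M| = 5 (so the lex-smallest maximum matching has 5 edges)
process left vertices in ascending order; for each, take the smallest-labelled available neighbour that still permits 5 edges overall, or leave it unmatched if none does
lex-smallest matching: {0-6, 1-2, 3-11, 7-5, 9-4}

Lex-smallest maximum matching: {(0,6), (1,2), (3,11), (7,5), (9,4)}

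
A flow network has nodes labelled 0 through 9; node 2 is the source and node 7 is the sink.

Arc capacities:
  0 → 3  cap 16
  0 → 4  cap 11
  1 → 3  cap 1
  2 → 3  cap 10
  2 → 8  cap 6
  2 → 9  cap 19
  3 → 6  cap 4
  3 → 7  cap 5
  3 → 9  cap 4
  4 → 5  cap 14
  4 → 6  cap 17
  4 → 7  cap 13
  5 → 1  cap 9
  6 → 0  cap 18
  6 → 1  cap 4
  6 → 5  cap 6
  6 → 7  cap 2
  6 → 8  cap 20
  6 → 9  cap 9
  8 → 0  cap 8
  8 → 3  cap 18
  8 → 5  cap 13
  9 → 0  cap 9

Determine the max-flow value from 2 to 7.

Maximum flow value: 18

augment #1: 2→3→7 bottleneck 5, total now 5
augment #2: 2→3→6→7 bottleneck 2, total now 7
augment #3: 2→8→0→4→7 bottleneck 6, total now 13
augment #4: 2→9→0→4→7 bottleneck 5, total now 18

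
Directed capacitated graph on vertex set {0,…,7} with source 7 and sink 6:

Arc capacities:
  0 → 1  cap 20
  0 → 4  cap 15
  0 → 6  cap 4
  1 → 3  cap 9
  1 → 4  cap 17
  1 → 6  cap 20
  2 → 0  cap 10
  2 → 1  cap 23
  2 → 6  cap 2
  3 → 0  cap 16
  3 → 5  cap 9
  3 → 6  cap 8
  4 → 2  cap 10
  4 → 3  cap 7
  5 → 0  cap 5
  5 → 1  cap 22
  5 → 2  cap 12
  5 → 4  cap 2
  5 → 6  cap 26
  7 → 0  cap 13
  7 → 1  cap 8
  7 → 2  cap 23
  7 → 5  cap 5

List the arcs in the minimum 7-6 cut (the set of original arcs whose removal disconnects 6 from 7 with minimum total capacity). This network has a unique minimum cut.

augment #1: 7→0→6 push 4
augment #2: 7→1→6 push 8
augment #3: 7→2→6 push 2
augment #4: 7→5→6 push 5
augment #5: 7→0→1→6 push 9
augment #6: 7→2→1→6 push 3
augment #7: 7→2→1→3→6 push 8
augment #8: 7→2→1→3→5→6 push 1
augment #9: 7→2→0→4→3→5→6 push 7
max flow = 47; residual-reachable set from 7 gives S-side
cut edges (S→T): {(0,6), (1,3), (1,6), (2,6), (4,3), (7,5)} total cap 47

Min-cut arcs: {(0,6), (1,3), (1,6), (2,6), (4,3), (7,5)} (total capacity 47)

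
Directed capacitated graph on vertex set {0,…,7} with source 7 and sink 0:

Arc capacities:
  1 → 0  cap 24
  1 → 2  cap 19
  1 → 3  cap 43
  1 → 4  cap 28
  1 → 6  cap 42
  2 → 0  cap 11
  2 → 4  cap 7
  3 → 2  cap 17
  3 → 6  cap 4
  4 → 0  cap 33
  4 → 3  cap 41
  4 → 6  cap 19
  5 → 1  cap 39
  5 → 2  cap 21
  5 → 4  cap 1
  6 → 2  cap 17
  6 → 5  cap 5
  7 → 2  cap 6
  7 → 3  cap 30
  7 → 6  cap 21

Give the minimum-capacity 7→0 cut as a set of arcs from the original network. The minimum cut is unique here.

Min-cut arcs: {(2,0), (2,4), (6,5)} (total capacity 23)

augment #1: 7→2→0 push 6
augment #2: 7→3→2→0 push 5
augment #3: 7→3→2→4→0 push 7
augment #4: 7→6→5→1→0 push 5
max flow = 23; residual-reachable set from 7 gives S-side
cut edges (S→T): {(2,0), (2,4), (6,5)} total cap 23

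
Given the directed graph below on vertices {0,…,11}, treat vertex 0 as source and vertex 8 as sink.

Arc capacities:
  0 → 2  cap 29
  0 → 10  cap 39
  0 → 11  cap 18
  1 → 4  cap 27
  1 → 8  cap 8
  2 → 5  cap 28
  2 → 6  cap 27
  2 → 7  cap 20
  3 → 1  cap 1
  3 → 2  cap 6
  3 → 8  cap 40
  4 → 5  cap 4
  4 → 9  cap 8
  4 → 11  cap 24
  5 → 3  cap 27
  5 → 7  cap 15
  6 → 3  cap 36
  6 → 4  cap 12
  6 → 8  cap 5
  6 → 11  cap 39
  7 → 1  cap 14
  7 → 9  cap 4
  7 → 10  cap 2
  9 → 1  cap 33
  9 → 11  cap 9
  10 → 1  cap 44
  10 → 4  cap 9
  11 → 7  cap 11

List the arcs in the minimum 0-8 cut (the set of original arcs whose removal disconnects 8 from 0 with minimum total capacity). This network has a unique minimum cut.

augment #1: 0→2→6→8 push 5
augment #2: 0→10→1→8 push 8
augment #3: 0→2→5→3→8 push 24
augment #4: 0→10→4→5→3→8 push 3
augment #5: 0→10→4→5→2→6→3→8 push 1
max flow = 41; residual-reachable set from 0 gives S-side
cut edges (S→T): {(0,2), (1,8), (4,5)} total cap 41

Min-cut arcs: {(0,2), (1,8), (4,5)} (total capacity 41)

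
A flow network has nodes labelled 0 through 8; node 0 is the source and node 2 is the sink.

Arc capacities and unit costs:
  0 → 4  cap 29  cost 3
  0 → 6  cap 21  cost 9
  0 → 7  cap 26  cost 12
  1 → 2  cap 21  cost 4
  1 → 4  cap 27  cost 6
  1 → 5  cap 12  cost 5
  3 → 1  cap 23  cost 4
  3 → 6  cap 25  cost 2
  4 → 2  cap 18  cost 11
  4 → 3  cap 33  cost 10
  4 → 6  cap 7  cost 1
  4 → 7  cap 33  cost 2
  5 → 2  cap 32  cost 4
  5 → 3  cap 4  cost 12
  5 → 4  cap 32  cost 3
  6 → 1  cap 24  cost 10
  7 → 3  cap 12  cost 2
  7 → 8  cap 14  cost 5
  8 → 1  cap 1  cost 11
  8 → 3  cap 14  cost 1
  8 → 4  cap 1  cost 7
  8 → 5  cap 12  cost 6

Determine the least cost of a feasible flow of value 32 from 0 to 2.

Minimum cost for 32 units: 485

shortest-cost path #1: 0→4→2 push 18 @ unit cost 14 (adds 252)
shortest-cost path #2: 0→4→7→3→1→2 push 11 @ unit cost 15 (adds 165)
shortest-cost path #3: 0→7→3→1→2 push 1 @ unit cost 22 (adds 22)
shortest-cost path #4: 0→6→1→2 push 2 @ unit cost 23 (adds 46)
total cost = 485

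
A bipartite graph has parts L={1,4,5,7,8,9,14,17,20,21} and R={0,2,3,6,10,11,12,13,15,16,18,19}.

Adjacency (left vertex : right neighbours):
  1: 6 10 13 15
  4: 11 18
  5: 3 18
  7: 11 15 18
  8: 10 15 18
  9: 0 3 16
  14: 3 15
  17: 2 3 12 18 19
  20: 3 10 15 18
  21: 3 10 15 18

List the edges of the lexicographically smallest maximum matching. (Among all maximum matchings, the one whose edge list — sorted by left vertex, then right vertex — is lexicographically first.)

|M| = 8 (so the lex-smallest maximum matching has 8 edges)
process left vertices in ascending order; for each, take the smallest-labelled available neighbour that still permits 8 edges overall, or leave it unmatched if none does
lex-smallest matching: {1-6, 4-11, 5-3, 7-15, 8-10, 9-0, 17-2, 20-18}

Lex-smallest maximum matching: {(1,6), (4,11), (5,3), (7,15), (8,10), (9,0), (17,2), (20,18)}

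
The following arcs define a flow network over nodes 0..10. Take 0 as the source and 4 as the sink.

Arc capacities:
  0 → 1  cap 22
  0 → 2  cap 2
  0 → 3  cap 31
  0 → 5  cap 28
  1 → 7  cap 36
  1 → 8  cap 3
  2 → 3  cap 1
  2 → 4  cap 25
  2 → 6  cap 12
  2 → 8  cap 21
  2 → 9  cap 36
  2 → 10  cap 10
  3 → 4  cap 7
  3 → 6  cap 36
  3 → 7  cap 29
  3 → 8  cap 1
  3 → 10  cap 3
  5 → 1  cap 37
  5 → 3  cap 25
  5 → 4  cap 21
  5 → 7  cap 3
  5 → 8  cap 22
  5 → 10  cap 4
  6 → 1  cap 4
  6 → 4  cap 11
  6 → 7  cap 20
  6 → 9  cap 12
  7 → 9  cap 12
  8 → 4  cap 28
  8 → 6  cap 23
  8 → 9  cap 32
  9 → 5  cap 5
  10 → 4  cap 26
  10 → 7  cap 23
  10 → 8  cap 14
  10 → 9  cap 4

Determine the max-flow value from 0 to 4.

Maximum flow value: 60

augment #1: 0→2→4 bottleneck 2, total now 2
augment #2: 0→3→4 bottleneck 7, total now 9
augment #3: 0→5→4 bottleneck 21, total now 30
augment #4: 0→1→8→4 bottleneck 3, total now 33
augment #5: 0→3→6→4 bottleneck 11, total now 44
augment #6: 0→3→8→4 bottleneck 1, total now 45
augment #7: 0→3→10→4 bottleneck 3, total now 48
augment #8: 0→5→8→4 bottleneck 7, total now 55
augment #9: 0→1→7→9→5→8→4 bottleneck 5, total now 60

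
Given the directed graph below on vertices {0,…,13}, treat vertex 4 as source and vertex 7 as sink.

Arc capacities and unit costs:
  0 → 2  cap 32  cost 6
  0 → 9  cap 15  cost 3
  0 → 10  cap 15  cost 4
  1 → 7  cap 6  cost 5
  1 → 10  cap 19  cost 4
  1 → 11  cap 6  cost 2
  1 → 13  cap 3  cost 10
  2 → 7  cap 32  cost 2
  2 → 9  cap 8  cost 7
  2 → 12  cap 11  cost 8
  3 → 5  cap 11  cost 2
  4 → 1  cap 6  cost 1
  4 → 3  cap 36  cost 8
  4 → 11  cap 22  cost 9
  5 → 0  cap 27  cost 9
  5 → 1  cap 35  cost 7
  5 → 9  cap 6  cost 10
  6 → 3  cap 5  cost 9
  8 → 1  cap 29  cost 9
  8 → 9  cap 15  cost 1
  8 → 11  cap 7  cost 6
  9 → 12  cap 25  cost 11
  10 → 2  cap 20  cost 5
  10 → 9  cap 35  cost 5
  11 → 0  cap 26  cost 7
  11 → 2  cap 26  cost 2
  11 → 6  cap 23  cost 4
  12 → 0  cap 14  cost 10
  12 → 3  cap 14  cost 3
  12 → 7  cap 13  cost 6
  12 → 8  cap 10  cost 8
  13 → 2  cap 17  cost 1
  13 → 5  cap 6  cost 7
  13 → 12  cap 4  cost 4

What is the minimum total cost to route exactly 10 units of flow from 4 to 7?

shortest-cost path #1: 4→1→7 push 6 @ unit cost 6 (adds 36)
shortest-cost path #2: 4→11→2→7 push 4 @ unit cost 13 (adds 52)
total cost = 88

Minimum cost for 10 units: 88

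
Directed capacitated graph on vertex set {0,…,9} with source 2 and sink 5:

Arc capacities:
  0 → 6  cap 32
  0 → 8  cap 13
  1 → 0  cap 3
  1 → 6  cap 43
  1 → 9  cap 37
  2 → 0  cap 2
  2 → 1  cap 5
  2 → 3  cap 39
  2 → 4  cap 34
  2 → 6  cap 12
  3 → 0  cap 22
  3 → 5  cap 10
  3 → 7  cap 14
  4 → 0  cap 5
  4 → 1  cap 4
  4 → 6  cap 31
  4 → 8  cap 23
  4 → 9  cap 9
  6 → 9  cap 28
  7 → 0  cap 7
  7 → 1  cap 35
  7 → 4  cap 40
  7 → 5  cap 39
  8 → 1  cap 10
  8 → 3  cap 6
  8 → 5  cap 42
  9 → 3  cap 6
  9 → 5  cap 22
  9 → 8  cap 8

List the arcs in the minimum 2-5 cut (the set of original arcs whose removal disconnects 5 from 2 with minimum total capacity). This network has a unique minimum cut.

Min-cut arcs: {(3,5), (3,7), (8,5), (9,5)} (total capacity 88)

augment #1: 2→3→5 push 10
augment #2: 2→0→8→5 push 2
augment #3: 2→1→9→5 push 5
augment #4: 2→3→7→5 push 14
augment #5: 2→4→8→5 push 23
augment #6: 2→4→9→5 push 9
augment #7: 2→6→9→5 push 8
augment #8: 2→3→0→8→5 push 11
augment #9: 2→6→9→8→5 push 4
augment #10: 2→4→1→9→8→5 push 2
max flow = 88; residual-reachable set from 2 gives S-side
cut edges (S→T): {(3,5), (3,7), (8,5), (9,5)} total cap 88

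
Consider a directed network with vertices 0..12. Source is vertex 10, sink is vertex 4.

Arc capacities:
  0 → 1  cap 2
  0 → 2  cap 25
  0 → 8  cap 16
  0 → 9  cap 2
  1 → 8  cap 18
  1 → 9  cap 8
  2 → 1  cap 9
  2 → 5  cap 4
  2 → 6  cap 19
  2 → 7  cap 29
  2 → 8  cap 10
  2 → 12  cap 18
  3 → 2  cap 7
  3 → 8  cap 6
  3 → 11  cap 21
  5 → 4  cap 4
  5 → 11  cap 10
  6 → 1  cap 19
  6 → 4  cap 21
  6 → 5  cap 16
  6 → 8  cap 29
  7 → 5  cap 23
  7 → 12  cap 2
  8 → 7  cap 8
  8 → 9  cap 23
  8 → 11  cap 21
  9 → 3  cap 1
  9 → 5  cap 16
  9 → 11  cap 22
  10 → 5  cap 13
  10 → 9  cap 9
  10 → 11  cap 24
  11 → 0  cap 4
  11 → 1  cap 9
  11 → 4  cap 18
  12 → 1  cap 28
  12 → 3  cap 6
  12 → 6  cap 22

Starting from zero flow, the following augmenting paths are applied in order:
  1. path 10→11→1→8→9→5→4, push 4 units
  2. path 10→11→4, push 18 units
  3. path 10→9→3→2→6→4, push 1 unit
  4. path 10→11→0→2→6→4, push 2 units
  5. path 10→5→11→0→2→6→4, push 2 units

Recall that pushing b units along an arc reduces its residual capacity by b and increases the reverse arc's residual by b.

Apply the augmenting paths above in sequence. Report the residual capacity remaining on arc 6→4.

Residual capacity of (6,4): 16

after path 1 (10→11→1→8→9→5→4, push 4): res(6,4)=21
after path 2 (10→11→4, push 18): res(6,4)=21
after path 3 (10→9→3→2→6→4, push 1): res(6,4)=20
after path 4 (10→11→0→2→6→4, push 2): res(6,4)=18
after path 5 (10→5→11→0→2→6→4, push 2): res(6,4)=16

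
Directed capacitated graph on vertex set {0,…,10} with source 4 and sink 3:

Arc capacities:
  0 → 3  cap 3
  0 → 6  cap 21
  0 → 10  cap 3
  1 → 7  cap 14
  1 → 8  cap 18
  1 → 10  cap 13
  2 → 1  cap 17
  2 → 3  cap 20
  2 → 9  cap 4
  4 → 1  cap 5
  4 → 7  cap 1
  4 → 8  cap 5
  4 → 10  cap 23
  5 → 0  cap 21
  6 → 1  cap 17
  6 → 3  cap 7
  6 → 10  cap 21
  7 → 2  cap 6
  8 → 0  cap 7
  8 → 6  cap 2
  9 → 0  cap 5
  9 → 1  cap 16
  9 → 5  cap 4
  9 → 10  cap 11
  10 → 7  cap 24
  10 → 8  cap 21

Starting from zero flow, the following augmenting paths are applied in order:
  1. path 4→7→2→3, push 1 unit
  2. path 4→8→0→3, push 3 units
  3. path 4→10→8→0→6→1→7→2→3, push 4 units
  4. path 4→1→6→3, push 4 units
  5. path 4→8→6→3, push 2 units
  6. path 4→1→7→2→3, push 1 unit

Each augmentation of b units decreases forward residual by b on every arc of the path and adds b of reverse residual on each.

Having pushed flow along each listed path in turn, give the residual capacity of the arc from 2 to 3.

after path 1 (4→7→2→3, push 1): res(2,3)=19
after path 2 (4→8→0→3, push 3): res(2,3)=19
after path 3 (4→10→8→0→6→1→7→2→3, push 4): res(2,3)=15
after path 4 (4→1→6→3, push 4): res(2,3)=15
after path 5 (4→8→6→3, push 2): res(2,3)=15
after path 6 (4→1→7→2→3, push 1): res(2,3)=14

Residual capacity of (2,3): 14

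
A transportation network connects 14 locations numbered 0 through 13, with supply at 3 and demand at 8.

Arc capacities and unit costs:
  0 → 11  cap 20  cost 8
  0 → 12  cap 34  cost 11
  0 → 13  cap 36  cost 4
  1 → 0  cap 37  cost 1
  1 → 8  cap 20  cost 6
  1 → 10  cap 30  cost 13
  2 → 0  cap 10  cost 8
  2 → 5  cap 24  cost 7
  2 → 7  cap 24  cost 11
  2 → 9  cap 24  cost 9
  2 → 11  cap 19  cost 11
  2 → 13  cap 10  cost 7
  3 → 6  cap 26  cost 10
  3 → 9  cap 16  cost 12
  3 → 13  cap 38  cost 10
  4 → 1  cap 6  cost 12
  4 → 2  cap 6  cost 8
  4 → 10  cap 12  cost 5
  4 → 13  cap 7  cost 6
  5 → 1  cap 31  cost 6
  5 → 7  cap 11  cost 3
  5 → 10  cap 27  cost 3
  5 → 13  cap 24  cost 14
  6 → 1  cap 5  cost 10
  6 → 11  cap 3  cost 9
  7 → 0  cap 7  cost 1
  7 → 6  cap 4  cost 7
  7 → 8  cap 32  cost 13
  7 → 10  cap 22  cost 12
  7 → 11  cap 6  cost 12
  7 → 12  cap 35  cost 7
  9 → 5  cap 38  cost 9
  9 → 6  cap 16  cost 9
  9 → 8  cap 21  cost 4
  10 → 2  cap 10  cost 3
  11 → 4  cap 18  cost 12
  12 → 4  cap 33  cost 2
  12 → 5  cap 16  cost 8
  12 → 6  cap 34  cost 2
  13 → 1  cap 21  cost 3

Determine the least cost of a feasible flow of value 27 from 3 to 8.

Minimum cost for 27 units: 465

shortest-cost path #1: 3→9→8 push 16 @ unit cost 16 (adds 256)
shortest-cost path #2: 3→13→1→8 push 11 @ unit cost 19 (adds 209)
total cost = 465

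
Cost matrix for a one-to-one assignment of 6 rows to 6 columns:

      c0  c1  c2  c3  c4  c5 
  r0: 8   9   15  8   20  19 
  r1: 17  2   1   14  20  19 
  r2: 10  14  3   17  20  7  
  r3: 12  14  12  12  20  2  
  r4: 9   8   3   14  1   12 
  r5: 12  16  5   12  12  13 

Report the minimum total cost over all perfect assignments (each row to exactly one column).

one of 3 optimal assignments: row0→col0 (cost 8), row1→col1 (cost 2), row2→col2 (cost 3), row3→col5 (cost 2), row4→col4 (cost 1), row5→col3 (cost 12)
total = 8 + 2 + 3 + 2 + 1 + 12 = 28

Minimum assignment cost: 28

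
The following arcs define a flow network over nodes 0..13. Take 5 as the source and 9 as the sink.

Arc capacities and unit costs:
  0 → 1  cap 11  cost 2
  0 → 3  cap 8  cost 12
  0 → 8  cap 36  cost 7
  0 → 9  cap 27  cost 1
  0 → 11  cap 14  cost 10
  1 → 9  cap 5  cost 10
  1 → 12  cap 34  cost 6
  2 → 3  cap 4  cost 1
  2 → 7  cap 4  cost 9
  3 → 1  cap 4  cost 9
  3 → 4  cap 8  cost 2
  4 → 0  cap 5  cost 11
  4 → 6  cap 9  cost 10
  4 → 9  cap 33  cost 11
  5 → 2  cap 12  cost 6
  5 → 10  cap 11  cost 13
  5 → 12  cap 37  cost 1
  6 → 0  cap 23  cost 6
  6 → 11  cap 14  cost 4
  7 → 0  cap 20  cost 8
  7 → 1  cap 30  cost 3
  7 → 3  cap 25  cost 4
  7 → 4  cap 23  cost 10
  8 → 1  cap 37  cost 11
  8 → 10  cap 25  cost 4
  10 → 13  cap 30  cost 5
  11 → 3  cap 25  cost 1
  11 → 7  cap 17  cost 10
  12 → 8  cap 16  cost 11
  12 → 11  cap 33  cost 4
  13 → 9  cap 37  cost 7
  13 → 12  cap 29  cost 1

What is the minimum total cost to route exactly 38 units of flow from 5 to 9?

shortest-cost path #1: 5→12→11→3→4→9 push 8 @ unit cost 19 (adds 152)
shortest-cost path #2: 5→2→7→0→9 push 4 @ unit cost 24 (adds 96)
shortest-cost path #3: 5→12→11→7→0→9 push 16 @ unit cost 24 (adds 384)
shortest-cost path #4: 5→10→13→9 push 10 @ unit cost 25 (adds 250)
total cost = 882

Minimum cost for 38 units: 882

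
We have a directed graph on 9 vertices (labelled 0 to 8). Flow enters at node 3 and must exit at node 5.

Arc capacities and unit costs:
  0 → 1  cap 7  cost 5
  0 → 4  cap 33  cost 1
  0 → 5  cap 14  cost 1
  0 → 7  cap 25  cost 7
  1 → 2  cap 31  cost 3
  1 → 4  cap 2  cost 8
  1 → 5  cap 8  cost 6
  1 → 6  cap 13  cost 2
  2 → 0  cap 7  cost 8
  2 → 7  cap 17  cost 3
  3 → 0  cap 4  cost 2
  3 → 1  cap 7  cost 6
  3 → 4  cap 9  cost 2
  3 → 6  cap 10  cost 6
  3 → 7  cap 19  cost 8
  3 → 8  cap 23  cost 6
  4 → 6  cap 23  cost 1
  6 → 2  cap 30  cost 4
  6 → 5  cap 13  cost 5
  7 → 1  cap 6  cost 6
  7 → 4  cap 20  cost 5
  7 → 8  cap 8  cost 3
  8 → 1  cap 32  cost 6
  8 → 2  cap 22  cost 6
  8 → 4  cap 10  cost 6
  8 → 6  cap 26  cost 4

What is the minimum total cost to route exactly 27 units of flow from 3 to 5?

shortest-cost path #1: 3→0→5 push 4 @ unit cost 3 (adds 12)
shortest-cost path #2: 3→4→6→5 push 9 @ unit cost 8 (adds 72)
shortest-cost path #3: 3→6→5 push 4 @ unit cost 11 (adds 44)
shortest-cost path #4: 3→1→5 push 7 @ unit cost 12 (adds 84)
shortest-cost path #5: 3→8→1→5 push 1 @ unit cost 18 (adds 18)
shortest-cost path #6: 3→6→2→0→5 push 2 @ unit cost 19 (adds 38)
total cost = 268

Minimum cost for 27 units: 268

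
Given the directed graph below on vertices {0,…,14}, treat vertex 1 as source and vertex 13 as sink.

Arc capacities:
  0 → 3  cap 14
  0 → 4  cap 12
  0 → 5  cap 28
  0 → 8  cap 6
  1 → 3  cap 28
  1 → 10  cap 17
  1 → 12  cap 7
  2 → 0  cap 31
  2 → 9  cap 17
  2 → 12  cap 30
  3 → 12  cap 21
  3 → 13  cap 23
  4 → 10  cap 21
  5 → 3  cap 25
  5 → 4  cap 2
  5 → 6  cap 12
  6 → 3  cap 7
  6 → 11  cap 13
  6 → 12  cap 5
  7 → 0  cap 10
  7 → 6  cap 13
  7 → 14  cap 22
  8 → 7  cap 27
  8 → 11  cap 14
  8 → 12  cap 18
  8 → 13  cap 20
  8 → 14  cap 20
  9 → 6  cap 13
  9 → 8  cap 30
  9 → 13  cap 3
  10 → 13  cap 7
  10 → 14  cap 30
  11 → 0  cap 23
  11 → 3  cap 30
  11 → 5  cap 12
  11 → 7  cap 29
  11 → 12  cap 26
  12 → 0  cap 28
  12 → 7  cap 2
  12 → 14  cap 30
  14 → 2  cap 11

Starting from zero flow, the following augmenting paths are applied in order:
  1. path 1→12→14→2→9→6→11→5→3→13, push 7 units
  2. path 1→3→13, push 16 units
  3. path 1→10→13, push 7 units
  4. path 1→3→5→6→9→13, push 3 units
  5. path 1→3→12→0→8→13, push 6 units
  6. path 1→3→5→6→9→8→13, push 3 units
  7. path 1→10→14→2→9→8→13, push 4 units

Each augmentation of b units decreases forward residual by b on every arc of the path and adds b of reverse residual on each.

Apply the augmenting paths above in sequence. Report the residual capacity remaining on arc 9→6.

Residual capacity of (9,6): 12

after path 1 (1→12→14→2→9→6→11→5→3→13, push 7): res(9,6)=6
after path 2 (1→3→13, push 16): res(9,6)=6
after path 3 (1→10→13, push 7): res(9,6)=6
after path 4 (1→3→5→6→9→13, push 3): res(9,6)=9
after path 5 (1→3→12→0→8→13, push 6): res(9,6)=9
after path 6 (1→3→5→6→9→8→13, push 3): res(9,6)=12
after path 7 (1→10→14→2→9→8→13, push 4): res(9,6)=12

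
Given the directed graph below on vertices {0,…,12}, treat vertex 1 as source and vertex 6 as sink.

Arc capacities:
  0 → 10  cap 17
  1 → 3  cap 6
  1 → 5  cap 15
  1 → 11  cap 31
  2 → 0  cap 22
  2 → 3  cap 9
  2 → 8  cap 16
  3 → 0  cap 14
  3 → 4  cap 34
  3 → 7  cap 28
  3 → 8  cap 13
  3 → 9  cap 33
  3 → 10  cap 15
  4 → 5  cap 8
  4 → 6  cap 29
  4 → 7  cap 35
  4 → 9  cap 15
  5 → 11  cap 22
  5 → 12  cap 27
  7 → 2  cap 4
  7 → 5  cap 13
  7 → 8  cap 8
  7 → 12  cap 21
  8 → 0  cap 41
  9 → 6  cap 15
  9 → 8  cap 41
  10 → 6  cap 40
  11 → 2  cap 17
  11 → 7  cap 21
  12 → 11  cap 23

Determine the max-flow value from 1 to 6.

augment #1: 1→3→4→6 bottleneck 6, total now 6
augment #2: 1→11→2→0→10→6 bottleneck 17, total now 23
augment #3: 1→11→7→2→3→4→6 bottleneck 4, total now 27
augment #4: 1→11→7→8→0→2→3→4→6 bottleneck 5, total now 32

Maximum flow value: 32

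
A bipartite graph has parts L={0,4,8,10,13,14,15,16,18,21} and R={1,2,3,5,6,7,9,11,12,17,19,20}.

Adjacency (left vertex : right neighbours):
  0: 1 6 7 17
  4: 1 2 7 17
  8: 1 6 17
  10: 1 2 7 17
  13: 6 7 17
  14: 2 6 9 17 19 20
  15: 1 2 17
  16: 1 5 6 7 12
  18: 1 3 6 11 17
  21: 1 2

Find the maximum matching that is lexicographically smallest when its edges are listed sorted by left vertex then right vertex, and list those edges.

|M| = 8 (so the lex-smallest maximum matching has 8 edges)
process left vertices in ascending order; for each, take the smallest-labelled available neighbour that still permits 8 edges overall, or leave it unmatched if none does
lex-smallest matching: {0-1, 4-2, 8-6, 10-7, 13-17, 14-9, 16-5, 18-3}

Lex-smallest maximum matching: {(0,1), (4,2), (8,6), (10,7), (13,17), (14,9), (16,5), (18,3)}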